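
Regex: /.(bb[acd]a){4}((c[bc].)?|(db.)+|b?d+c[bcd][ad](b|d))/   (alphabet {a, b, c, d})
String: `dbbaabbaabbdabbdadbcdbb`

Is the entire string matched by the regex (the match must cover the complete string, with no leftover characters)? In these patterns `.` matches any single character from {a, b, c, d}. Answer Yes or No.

Yes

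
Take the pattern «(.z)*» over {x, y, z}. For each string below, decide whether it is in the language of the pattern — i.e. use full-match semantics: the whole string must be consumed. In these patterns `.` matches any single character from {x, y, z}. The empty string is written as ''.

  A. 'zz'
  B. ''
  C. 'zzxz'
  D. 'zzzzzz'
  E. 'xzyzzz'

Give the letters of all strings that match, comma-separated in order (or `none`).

A, B, C, D, E

A → match
B → match
C → match
D → match
E → match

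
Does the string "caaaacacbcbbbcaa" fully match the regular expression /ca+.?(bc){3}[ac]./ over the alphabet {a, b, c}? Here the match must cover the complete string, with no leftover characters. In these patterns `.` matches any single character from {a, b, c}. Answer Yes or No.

No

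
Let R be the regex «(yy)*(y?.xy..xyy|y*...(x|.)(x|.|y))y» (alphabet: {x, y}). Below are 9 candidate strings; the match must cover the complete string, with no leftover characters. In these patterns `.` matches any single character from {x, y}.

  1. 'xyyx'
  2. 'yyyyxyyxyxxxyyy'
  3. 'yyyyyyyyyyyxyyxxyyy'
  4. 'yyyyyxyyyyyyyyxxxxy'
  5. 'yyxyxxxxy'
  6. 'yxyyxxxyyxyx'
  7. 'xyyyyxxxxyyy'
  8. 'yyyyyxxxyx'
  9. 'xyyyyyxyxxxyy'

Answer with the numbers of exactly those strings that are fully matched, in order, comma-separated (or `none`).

1 → no match — must end with 'y'
2 → no match
3 → match
4 → no match
5 → no match
6 → no match — must end with 'y'
7 → no match
8 → no match — must end with 'y'
9 → no match

3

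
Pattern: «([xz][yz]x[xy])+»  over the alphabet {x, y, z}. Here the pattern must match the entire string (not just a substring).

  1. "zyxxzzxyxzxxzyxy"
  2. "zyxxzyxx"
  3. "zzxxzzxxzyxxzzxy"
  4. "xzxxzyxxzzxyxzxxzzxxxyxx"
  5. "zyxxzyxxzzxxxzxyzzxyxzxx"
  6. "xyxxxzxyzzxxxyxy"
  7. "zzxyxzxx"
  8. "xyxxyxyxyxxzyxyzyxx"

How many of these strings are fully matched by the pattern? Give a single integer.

1 → match
2 → match
3 → match
4 → match
5 → match
6 → match
7 → match
8 → no match
Total matched: 7

7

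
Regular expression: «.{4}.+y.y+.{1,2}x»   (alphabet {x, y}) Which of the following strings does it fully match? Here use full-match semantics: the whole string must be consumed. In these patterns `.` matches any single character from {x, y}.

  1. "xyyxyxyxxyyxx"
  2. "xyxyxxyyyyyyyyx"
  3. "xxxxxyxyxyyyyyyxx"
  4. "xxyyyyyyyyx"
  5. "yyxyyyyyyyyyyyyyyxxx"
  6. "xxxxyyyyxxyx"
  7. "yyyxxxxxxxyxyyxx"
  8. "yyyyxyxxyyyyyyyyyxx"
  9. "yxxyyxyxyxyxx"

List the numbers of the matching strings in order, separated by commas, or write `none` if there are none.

1 → no match
2 → match
3 → match
4 → match
5 → match
6 → no match
7 → match
8 → match
9 → match

2, 3, 4, 5, 7, 8, 9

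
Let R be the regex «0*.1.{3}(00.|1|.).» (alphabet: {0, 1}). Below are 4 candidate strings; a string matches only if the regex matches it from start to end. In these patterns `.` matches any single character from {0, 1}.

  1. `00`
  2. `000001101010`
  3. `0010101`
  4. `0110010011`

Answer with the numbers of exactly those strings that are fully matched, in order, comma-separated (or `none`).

1. `00` → no match
2. `000001101010` → match
3. `0010101` → no match
4. `0110010011` → match

2, 4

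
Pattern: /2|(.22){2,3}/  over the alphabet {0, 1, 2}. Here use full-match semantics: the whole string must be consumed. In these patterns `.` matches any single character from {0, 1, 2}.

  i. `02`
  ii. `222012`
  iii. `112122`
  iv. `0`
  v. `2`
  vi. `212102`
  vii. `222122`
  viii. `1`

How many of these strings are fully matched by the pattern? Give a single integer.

2

i → no match
ii → no match
iii → no match
iv → no match
v → match
vi → no match
vii → match
viii → no match
Total matched: 2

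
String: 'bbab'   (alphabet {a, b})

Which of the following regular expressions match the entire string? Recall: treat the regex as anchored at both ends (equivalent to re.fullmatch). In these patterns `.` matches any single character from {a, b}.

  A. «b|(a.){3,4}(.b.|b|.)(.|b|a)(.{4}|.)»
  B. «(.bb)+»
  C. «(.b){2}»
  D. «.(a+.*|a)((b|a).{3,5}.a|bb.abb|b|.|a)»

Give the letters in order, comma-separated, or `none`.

A → no match
B → no match — must end with 'bb'
C → match
D → no match

C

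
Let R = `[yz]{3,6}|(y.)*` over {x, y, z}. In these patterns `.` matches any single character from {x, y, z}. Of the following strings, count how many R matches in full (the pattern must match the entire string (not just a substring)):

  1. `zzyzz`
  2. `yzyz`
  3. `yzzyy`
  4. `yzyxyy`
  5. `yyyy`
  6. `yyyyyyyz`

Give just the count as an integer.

6

1 → match
2 → match
3 → match
4 → match
5 → match
6 → match
Total matched: 6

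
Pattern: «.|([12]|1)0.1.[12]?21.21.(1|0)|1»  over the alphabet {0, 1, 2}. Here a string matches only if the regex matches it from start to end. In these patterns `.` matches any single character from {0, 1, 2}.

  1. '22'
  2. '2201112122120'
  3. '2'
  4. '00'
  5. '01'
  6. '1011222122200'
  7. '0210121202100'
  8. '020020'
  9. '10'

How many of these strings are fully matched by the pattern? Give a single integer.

1

1 → no match
2 → no match
3 → match
4 → no match
5 → no match
6 → no match
7 → no match
8 → no match
9 → no match
Total matched: 1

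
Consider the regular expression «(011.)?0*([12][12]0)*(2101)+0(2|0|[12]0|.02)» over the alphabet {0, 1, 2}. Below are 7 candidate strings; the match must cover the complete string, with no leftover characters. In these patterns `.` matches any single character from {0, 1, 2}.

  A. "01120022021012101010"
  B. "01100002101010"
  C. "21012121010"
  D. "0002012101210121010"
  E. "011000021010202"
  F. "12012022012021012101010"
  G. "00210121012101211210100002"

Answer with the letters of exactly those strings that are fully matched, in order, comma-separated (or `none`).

A → match
B → match
C → no match
D → no match
E → match
F → match
G → no match

A, B, E, F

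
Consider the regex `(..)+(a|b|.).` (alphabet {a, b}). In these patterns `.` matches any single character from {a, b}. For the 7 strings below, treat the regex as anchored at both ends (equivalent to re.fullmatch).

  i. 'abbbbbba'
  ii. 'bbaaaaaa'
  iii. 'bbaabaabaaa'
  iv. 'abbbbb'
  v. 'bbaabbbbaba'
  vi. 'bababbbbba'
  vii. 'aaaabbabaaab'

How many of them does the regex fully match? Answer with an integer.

5

i → match
ii → match
iii → no match
iv → match
v → no match
vi → match
vii → match
Total matched: 5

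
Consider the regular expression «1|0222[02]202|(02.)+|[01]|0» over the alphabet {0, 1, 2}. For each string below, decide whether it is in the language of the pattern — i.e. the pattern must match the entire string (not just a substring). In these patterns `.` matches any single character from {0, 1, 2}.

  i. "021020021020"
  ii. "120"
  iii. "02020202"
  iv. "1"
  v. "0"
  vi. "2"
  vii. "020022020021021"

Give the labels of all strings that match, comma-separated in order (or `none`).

i → match
ii → no match
iii → no match
iv → match
v → match
vi → no match
vii → match

i, iv, v, vii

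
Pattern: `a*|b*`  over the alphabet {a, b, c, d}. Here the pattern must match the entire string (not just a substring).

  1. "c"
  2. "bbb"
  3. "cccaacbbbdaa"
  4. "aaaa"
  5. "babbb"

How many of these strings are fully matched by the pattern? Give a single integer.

2

1 → no match
2 → match
3 → no match
4 → match
5 → no match
Total matched: 2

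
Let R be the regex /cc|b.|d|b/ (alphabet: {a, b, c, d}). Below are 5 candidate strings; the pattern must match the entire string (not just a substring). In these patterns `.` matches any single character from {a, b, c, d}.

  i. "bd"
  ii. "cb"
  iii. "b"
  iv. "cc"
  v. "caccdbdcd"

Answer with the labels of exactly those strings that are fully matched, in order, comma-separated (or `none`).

i, iii, iv

i → match
ii → no match
iii → match
iv → match
v → no match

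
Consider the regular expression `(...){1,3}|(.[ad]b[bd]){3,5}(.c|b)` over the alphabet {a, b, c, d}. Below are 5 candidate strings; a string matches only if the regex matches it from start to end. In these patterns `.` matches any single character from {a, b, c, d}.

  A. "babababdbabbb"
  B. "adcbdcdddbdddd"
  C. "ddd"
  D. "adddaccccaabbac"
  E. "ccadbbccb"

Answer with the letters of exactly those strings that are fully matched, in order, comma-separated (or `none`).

C, E

A → no match
B → no match
C → match
D → no match
E → match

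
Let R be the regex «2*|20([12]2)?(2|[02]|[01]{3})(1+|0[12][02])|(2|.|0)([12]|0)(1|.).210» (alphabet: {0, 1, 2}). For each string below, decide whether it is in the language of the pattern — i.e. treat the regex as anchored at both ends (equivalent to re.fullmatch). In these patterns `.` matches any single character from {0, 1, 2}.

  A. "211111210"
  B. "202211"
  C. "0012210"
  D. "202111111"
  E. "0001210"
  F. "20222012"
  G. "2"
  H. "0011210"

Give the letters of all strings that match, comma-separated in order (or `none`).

C, D, E, F, G, H

A → no match
B → no match
C → match
D → match
E → match
F → match
G → match
H → match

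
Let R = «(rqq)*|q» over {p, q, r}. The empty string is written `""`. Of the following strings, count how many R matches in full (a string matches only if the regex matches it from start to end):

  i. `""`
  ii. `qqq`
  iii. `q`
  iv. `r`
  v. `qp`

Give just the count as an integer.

i → match
ii → no match
iii → match
iv → no match
v → no match
Total matched: 2

2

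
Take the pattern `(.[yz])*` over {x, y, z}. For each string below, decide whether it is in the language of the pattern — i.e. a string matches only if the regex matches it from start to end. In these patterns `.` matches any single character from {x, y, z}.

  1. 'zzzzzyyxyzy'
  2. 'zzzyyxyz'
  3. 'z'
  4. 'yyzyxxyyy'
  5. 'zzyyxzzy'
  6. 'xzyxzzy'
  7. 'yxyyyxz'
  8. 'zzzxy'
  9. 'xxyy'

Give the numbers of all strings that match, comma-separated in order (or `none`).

5

1 → no match
2 → no match
3 → no match
4 → no match
5 → match
6 → no match
7 → no match
8 → no match
9 → no match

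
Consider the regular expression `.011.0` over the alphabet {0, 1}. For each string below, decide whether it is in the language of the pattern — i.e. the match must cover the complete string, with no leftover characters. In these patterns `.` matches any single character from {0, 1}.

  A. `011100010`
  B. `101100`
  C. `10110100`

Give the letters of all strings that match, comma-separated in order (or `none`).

A → no match
B → match
C → no match

B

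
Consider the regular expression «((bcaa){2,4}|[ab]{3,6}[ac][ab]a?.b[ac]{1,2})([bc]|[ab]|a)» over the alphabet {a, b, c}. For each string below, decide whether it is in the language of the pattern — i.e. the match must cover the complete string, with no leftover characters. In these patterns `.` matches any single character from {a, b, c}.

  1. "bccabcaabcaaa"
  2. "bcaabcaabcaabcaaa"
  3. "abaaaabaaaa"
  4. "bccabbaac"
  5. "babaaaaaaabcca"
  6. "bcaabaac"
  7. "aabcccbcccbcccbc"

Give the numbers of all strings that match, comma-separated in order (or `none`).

1 → no match
2 → match
3 → no match
4 → no match
5 → match
6 → no match
7 → no match

2, 5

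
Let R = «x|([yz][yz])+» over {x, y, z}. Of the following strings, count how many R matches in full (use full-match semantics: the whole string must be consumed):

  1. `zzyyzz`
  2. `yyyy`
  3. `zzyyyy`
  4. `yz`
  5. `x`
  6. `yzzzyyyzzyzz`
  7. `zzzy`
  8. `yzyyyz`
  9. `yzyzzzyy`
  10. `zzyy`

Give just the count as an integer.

10

1 → match
2 → match
3 → match
4 → match
5 → match
6 → match
7 → match
8 → match
9 → match
10 → match
Total matched: 10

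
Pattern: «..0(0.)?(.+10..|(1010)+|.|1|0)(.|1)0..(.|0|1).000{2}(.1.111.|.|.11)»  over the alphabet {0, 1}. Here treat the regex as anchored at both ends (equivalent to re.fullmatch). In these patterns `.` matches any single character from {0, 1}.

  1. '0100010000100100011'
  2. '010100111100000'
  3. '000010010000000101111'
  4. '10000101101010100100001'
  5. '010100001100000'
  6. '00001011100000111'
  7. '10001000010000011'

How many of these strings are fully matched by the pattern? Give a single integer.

6

1 → no match
2 → match
3 → match
4 → match
5 → match
6 → match
7 → match
Total matched: 6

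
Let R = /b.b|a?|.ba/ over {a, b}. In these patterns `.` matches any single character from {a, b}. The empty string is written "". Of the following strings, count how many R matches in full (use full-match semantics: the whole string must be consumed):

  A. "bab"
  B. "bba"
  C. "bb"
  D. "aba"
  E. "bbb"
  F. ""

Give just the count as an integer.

A → match
B → match
C → no match
D → match
E → match
F → match
Total matched: 5

5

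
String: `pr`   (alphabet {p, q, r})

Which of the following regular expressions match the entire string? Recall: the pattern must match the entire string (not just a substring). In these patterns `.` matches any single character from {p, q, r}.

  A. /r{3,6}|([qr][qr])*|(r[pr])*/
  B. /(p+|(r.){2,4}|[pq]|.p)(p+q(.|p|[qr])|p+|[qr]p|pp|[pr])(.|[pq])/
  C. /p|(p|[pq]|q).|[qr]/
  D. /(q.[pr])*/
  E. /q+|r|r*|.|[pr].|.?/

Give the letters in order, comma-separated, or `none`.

C, E

A → no match
B → no match
C → match
D → no match
E → match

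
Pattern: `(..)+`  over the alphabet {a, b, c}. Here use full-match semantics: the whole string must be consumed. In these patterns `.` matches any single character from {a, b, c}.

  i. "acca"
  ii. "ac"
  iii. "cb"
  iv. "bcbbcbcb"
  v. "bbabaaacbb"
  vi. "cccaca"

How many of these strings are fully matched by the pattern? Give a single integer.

i → match
ii → match
iii → match
iv → match
v → match
vi → match
Total matched: 6

6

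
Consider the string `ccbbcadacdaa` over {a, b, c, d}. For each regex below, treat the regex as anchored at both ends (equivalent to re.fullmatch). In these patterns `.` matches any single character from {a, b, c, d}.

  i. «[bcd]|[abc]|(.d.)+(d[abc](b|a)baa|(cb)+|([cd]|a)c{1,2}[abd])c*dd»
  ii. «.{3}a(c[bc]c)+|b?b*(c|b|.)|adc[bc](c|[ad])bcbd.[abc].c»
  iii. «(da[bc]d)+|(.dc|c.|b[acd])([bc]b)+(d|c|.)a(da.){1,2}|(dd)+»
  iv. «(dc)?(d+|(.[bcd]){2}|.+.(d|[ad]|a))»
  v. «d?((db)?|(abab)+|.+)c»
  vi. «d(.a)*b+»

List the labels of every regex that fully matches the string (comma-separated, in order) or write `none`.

i → no match
ii → no match
iii → match
iv → match
v → no match — must end with `c`
vi → no match — must start with `d`

iii, iv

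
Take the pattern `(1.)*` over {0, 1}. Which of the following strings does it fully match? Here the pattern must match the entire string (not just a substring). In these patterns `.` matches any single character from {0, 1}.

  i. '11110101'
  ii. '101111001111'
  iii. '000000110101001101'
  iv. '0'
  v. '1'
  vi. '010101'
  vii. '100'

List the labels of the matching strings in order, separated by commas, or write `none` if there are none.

none

i → no match
ii → no match
iii → no match
iv → no match
v → no match
vi → no match
vii → no match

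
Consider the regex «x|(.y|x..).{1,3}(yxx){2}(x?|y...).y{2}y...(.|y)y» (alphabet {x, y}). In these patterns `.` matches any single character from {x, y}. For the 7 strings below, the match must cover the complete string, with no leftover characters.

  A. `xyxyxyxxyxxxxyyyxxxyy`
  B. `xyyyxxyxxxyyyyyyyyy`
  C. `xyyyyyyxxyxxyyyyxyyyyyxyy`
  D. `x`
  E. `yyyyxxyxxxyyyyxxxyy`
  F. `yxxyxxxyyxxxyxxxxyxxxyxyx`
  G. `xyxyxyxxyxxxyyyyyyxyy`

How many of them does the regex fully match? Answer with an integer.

A → match
B → match
C → match
D → match
E → match
F → no match
G → match
Total matched: 6

6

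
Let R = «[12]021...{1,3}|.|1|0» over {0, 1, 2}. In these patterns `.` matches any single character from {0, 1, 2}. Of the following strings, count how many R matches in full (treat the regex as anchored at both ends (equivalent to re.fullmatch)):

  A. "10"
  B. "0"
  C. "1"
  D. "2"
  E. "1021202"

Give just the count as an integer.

4

A. "10" → no match
B. "0" → match
C. "1" → match
D. "2" → match
E. "1021202" → match
Total matched: 4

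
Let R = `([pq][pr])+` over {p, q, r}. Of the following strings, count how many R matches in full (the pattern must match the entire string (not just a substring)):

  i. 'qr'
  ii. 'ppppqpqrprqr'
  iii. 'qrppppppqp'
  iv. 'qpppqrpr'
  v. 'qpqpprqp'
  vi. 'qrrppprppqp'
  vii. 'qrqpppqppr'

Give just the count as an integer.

6

i. 'qr' → match
ii. 'ppppqpqrprqr' → match
iii. 'qrppppppqp' → match
iv. 'qpppqrpr' → match
v. 'qpqpprqp' → match
vi. 'qrrppprppqp' → no match
vii. 'qrqpppqppr' → match
Total matched: 6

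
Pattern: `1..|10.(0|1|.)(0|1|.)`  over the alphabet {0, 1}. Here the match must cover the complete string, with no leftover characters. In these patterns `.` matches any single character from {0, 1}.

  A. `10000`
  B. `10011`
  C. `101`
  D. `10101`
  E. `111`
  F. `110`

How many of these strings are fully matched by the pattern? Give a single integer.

A → match
B → match
C → match
D → match
E → match
F → match
Total matched: 6

6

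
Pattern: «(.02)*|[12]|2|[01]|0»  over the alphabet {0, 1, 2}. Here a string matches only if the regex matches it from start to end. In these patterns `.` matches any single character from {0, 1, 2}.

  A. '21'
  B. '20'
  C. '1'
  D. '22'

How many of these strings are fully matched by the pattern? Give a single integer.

1

A → no match
B → no match
C → match
D → no match
Total matched: 1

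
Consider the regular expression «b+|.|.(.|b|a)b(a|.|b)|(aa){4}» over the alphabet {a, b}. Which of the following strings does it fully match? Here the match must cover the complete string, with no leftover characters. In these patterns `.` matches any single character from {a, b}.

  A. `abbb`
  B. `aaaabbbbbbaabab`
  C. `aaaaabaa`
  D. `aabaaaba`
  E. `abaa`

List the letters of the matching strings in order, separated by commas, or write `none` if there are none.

A

A → match
B → no match
C → no match
D → no match
E → no match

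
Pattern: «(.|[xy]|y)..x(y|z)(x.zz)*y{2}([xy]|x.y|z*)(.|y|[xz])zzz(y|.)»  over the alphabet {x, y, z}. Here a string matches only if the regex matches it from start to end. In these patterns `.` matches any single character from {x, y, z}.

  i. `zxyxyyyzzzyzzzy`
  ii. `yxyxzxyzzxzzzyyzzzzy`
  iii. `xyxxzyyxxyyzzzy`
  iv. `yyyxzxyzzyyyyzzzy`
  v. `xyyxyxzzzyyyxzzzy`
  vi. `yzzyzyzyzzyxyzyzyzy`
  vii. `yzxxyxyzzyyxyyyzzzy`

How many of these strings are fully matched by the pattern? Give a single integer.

6

i → match
ii → match
iii → match
iv → match
v → match
vi → no match
vii → match
Total matched: 6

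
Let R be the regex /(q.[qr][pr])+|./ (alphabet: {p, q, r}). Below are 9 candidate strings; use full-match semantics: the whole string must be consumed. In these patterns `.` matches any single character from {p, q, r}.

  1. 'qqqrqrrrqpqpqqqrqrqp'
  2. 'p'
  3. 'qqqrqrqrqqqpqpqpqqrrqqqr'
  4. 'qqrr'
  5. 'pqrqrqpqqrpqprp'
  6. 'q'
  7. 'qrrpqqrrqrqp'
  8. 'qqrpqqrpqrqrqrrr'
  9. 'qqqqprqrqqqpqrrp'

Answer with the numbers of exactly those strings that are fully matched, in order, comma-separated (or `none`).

1, 2, 3, 4, 6, 7, 8

1 → match
2. 'p' → match
3 → match
4. 'qqrr' → match
5 → no match
6. 'q' → match
7. 'qrrpqqrrqrqp' → match
8 → match
9 → no match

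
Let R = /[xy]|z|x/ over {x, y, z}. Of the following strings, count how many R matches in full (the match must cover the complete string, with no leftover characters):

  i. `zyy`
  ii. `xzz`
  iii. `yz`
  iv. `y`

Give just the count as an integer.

i → no match
ii → no match
iii → no match
iv → match
Total matched: 1

1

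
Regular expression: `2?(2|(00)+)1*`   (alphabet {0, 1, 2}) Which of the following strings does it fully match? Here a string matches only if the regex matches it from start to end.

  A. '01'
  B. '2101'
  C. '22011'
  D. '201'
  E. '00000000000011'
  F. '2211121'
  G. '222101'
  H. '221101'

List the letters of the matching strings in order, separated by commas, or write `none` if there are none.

A. '01' → no match
B. '2101' → no match
C. '22011' → no match
D. '201' → no match
E → match
F. '2211121' → no match
G. '222101' → no match
H. '221101' → no match

E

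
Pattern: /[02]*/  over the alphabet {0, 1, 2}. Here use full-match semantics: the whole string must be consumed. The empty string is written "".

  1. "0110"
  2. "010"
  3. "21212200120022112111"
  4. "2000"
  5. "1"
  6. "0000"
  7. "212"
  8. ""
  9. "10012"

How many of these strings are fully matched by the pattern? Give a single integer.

1 → no match
2 → no match
3 → no match
4 → match
5 → no match
6 → match
7 → no match
8 → match
9 → no match
Total matched: 3

3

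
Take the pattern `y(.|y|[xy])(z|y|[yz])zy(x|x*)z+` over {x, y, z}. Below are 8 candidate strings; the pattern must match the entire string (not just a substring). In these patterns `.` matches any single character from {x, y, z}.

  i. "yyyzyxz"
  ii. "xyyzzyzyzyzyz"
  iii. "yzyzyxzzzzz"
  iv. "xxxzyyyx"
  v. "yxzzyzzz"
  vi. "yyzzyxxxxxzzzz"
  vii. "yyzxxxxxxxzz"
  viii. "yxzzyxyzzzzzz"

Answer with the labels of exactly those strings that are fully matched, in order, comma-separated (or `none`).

i, iii, v, vi

i → match
ii → no match — must start with "y"
iii → match
iv → no match — must start with "y"
v → match
vi → match
vii → no match
viii → no match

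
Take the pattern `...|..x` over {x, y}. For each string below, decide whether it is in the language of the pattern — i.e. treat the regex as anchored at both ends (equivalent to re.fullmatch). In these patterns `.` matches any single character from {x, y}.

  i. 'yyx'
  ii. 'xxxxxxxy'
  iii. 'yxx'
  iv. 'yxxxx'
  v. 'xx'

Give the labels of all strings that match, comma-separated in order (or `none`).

i → match
ii → no match
iii → match
iv → no match
v → no match

i, iii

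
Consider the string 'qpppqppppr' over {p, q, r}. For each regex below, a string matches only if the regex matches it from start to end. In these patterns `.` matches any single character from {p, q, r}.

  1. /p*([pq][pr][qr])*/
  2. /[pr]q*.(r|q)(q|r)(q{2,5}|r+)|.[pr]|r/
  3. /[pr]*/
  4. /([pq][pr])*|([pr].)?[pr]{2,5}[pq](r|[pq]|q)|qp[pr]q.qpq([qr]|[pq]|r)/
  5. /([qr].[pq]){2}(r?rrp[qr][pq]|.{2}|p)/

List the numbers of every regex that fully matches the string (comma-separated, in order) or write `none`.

4

1 → no match
2 → no match
3 → no match
4 → match
5 → no match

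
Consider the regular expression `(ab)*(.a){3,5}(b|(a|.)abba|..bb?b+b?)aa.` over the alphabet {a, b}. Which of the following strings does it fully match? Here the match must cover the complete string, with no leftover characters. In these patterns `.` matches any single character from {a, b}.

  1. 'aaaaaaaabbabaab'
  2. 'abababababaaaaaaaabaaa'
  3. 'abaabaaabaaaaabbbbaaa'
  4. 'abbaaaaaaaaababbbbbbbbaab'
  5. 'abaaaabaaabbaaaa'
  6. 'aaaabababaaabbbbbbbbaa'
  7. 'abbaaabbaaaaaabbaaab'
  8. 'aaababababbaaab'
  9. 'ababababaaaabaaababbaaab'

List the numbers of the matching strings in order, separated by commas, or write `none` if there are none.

2, 3, 4, 5, 9

1 → no match
2 → match
3 → match
4 → match
5 → match
6 → no match
7 → no match
8 → no match
9 → match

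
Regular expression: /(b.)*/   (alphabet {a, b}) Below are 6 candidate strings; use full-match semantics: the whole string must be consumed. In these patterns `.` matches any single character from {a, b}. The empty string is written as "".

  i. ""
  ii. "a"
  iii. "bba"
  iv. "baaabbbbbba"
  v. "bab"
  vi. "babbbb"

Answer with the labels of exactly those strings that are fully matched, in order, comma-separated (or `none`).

i, vi

i → match
ii → no match
iii → no match
iv → no match
v → no match
vi → match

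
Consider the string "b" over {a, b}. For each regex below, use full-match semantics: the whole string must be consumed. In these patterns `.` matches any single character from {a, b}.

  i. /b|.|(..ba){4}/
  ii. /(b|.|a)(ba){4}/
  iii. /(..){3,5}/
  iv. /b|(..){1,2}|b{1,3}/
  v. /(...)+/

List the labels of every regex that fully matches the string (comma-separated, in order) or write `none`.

i, iv

i → match
ii → no match — must end with "ba"
iii → no match
iv → match
v → no match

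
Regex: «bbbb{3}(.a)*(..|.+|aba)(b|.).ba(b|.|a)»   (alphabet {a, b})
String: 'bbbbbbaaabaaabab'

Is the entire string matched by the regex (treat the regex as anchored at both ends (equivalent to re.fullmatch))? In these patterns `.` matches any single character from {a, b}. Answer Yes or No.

Yes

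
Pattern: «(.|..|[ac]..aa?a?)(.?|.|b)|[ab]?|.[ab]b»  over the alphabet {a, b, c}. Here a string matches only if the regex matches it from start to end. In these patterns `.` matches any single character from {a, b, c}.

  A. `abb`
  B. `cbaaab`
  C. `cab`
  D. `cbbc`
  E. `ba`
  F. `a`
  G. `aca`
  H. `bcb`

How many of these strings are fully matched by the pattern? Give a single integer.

A. `abb` → match
B. `cbaaab` → match
C. `cab` → match
D. `cbbc` → no match
E. `ba` → match
F. `a` → match
G. `aca` → match
H. `bcb` → match
Total matched: 7

7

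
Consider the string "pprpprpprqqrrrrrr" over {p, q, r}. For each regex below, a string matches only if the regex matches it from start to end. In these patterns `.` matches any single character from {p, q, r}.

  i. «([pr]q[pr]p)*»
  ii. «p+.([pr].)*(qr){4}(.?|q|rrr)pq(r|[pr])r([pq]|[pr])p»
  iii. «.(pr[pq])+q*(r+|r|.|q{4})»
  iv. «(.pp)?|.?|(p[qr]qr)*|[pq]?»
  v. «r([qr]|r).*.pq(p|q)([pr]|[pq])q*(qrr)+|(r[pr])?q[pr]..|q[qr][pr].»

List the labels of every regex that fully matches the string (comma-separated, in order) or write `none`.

iii

i → no match
ii → no match — must end with "p"
iii → match
iv → no match
v → no match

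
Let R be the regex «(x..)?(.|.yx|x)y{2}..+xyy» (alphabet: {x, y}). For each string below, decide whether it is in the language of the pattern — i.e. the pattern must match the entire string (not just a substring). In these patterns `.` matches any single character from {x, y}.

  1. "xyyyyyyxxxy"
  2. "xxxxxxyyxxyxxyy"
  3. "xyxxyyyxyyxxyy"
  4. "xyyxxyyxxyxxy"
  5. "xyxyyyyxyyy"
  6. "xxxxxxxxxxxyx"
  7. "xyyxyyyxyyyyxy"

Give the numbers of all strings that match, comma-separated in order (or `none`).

3

1. "xyyyyyyxxxy" → no match — must end with "xyy"
2 → no match
3 → match
4 → no match — must end with "xyy"
5. "xyxyyyyxyyy" → no match — must end with "xyy"
6 → no match — must end with "xyy"
7 → no match — must end with "xyy"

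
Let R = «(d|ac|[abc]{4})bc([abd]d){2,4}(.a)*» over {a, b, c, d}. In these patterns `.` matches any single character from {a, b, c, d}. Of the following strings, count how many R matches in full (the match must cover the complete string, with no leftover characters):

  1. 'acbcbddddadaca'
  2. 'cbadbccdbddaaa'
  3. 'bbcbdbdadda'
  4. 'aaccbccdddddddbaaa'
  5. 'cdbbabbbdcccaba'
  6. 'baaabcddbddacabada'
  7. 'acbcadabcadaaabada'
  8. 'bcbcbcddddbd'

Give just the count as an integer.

3

1 → match
2 → no match
3 → no match
4 → no match
5 → no match
6 → match
7 → no match
8 → match
Total matched: 3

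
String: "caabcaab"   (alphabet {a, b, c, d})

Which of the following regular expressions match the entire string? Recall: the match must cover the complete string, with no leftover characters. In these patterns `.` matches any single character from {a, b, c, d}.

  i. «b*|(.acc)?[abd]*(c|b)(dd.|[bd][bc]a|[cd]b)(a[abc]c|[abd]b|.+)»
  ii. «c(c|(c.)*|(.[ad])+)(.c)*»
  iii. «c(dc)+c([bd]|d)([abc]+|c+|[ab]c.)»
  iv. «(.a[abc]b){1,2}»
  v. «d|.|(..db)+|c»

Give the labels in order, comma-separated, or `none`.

iv

i → no match
ii → no match
iii → no match — must start with "cdc"
iv → match
v → no match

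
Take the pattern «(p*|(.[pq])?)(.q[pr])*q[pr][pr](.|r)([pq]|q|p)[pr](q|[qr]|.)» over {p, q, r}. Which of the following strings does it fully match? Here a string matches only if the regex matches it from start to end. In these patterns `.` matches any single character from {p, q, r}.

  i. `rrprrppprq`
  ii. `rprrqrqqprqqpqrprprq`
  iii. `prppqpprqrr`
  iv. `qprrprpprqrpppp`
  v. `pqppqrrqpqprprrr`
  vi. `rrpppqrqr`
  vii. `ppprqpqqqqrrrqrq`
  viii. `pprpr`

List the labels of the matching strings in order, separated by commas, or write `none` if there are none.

i. `rrprrppprq` → no match
ii → no match
iii. `prppqpprqrr` → no match
iv → no match
v → no match
vi. `rrpppqrqr` → no match
vii → no match
viii. `pprpr` → no match

none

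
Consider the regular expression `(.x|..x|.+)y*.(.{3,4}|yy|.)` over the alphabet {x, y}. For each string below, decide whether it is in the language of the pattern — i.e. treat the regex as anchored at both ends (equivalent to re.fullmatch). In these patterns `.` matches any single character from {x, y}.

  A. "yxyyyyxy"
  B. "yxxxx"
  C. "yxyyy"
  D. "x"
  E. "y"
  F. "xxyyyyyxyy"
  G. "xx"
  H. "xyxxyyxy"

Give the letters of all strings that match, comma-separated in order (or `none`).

A, B, C, F, H

A → match
B → match
C → match
D → no match
E → no match
F → match
G → no match
H → match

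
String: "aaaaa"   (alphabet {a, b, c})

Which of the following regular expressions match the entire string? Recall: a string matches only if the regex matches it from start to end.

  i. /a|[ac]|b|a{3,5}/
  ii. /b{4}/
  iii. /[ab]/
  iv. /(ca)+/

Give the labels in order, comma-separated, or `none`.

i → match
ii → no match — must start with "b"
iii → no match
iv → no match — must start with "ca"

i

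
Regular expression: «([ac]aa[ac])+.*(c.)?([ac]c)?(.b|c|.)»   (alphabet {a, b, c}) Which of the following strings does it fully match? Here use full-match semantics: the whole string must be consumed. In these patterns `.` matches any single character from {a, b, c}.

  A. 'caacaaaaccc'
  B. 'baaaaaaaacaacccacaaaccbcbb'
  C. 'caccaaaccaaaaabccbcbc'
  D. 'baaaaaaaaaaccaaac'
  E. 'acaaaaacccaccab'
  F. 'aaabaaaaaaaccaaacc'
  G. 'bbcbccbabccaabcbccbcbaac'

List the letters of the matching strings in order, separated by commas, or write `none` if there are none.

A

A → match
B → no match
C → no match
D → no match
E → no match
F → no match
G → no match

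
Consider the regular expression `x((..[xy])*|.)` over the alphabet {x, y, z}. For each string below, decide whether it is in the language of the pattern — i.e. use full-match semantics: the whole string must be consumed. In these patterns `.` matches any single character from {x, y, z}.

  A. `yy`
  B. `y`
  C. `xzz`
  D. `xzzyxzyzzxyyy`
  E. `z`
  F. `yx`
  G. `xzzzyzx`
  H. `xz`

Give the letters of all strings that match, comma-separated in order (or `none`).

A → no match — must start with `x`
B → no match — must start with `x`
C → no match
D → match
E → no match — must start with `x`
F → no match — must start with `x`
G → no match
H → match

D, H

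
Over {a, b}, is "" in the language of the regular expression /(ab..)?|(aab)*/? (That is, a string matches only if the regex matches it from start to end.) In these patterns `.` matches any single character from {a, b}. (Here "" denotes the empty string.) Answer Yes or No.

Yes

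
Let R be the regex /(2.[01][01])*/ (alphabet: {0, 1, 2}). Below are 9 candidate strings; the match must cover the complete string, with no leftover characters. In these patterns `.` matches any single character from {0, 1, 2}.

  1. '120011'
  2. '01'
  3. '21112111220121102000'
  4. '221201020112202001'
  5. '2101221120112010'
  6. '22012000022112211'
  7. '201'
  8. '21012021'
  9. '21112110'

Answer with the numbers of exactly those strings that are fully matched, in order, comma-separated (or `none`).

1 → no match
2 → no match
3 → match
4 → no match
5 → match
6 → no match
7 → no match
8 → no match
9 → match

3, 5, 9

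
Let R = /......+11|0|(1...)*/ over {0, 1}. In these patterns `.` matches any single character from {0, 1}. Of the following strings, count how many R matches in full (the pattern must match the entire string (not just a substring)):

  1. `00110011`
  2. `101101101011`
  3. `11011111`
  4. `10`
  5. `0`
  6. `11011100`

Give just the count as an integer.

5

1 → match
2 → match
3 → match
4 → no match
5 → match
6 → match
Total matched: 5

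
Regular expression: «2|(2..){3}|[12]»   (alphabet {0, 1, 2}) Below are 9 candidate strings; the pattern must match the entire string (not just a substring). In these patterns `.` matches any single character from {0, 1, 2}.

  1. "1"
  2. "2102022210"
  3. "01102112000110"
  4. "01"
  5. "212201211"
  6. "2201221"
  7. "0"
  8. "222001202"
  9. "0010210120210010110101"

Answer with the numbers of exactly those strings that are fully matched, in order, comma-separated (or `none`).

1, 5

1 → match
2 → no match
3 → no match
4 → no match
5 → match
6 → no match
7 → no match
8 → no match
9 → no match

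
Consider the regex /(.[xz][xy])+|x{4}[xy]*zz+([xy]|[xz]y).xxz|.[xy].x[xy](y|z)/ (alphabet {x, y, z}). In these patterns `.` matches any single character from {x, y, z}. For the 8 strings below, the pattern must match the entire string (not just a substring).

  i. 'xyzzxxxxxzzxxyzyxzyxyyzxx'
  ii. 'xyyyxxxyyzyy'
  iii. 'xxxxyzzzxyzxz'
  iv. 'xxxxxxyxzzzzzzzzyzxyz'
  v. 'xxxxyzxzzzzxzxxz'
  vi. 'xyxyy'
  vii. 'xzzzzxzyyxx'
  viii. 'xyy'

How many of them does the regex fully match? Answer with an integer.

i → no match
ii. 'xyyyxxxyyzyy' → no match
iii → no match
iv → no match
v → no match
vi. 'xyxyy' → no match
vii. 'xzzzzxzyyxx' → no match
viii. 'xyy' → no match
Total matched: 0

0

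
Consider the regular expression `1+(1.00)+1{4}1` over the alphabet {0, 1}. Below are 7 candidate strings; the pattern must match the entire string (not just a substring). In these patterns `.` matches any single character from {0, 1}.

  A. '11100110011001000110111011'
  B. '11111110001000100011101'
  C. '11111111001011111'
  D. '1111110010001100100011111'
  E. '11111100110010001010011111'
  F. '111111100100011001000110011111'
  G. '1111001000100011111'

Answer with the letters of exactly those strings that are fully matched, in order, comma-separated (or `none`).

A → no match
B → no match — must end with '11'
C → no match
D → match
E → no match
F → match
G → match

D, F, G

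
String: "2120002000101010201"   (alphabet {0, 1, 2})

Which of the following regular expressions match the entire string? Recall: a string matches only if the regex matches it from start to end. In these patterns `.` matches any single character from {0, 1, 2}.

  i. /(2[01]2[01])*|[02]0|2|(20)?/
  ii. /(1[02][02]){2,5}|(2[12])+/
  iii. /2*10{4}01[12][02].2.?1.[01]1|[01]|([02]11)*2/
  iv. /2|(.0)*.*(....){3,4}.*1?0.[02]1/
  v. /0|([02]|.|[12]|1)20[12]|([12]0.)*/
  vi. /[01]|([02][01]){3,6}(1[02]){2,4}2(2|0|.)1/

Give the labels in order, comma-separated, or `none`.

iv, vi

i → no match
ii → no match
iii → no match
iv → match
v → no match
vi → match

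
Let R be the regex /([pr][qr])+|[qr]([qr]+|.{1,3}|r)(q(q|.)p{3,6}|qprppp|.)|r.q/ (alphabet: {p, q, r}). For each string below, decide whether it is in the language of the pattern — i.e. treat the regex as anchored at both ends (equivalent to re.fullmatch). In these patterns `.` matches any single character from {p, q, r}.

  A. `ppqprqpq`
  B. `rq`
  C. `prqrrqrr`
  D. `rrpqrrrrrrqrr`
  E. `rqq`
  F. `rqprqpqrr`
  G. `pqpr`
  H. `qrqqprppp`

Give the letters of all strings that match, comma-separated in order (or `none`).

A → no match
B → match
C → no match
D → no match
E → match
F → no match
G → match
H → match

B, E, G, H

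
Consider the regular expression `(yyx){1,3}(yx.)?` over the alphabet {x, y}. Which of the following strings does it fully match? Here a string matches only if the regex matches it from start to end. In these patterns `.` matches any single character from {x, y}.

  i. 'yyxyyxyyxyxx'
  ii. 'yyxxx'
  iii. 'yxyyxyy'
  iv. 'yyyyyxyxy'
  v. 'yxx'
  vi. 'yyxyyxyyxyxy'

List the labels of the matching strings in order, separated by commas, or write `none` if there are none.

i → match
ii → no match
iii → no match — must start with 'yyx'
iv → no match — must start with 'yyx'
v → no match — must start with 'yyx'
vi → match

i, vi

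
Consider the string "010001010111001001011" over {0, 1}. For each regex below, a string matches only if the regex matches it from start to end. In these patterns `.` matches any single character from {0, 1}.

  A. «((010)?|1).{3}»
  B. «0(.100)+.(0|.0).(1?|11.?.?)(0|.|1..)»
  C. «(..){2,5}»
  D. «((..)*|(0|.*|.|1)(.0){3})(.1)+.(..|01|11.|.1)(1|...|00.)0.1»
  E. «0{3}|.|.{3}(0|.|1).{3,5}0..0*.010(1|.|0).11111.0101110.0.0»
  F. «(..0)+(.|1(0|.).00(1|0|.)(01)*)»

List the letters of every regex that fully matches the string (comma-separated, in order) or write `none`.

D

A → no match
B → no match
C → no match
D → match
E → no match
F → no match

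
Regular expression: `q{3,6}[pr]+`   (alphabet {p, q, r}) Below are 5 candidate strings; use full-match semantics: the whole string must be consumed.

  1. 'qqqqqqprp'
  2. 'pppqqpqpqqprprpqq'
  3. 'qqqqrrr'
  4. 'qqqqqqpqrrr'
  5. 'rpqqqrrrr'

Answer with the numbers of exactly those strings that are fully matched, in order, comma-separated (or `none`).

1, 3

1 → match
2 → no match — must start with 'q'
3 → match
4 → no match
5 → no match — must start with 'q'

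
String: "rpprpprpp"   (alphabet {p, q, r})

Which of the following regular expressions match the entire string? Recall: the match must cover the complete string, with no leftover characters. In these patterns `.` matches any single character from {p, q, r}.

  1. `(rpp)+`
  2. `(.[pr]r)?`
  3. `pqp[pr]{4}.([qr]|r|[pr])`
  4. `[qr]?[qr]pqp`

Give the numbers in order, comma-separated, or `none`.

1 → match
2 → no match
3 → no match — must start with "pqp"
4 → no match — must end with "pqp"

1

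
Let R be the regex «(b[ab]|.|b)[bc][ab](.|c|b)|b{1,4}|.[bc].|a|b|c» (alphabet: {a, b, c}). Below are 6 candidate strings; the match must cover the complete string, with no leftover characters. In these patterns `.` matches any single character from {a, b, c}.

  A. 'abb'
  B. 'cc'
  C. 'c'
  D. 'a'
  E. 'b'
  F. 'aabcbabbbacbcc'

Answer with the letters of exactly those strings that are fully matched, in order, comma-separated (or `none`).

A. 'abb' → match
B. 'cc' → no match
C. 'c' → match
D. 'a' → match
E. 'b' → match
F → no match

A, C, D, E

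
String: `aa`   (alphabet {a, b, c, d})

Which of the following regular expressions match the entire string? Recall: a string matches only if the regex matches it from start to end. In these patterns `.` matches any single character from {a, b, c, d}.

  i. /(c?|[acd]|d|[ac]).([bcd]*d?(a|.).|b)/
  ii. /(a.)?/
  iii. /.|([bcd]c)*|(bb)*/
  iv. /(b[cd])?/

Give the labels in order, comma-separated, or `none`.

ii

i → no match
ii → match
iii → no match
iv → no match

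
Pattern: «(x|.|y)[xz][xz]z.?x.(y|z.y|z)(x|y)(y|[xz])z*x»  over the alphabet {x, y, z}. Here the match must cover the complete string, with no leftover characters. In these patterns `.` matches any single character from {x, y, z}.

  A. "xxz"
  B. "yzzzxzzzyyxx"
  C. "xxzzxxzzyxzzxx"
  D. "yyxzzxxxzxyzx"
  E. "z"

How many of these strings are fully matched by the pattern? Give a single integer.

1

A. "xxz" → no match — must end with "x"
B. "yzzzxzzzyyxx" → match
C → no match
D → no match
E. "z" → no match — must end with "x"
Total matched: 1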